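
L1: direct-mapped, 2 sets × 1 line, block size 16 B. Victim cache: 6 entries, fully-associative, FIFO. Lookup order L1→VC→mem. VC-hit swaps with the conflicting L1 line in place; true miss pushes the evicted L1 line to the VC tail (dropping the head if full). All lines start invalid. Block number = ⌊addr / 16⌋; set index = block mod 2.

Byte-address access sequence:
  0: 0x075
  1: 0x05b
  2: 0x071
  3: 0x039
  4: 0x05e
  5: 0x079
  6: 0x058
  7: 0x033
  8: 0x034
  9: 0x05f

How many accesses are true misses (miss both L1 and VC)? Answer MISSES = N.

MISSES = 3

  [0] addr=0x75 blk=7 s=1: MISS | VC []
  [1] addr=0x5b blk=5 s=1: MISS | VC [7]
  [2] addr=0x71 blk=7 s=1: VC-HIT | VC [5]
  [3] addr=0x39 blk=3 s=1: MISS | VC [5, 7]
  [4] addr=0x5e blk=5 s=1: VC-HIT | VC [3, 7]
  [5] addr=0x79 blk=7 s=1: VC-HIT | VC [3, 5]
  [6] addr=0x58 blk=5 s=1: VC-HIT | VC [3, 7]
  [7] addr=0x33 blk=3 s=1: VC-HIT | VC [5, 7]
  [8] addr=0x34 blk=3 s=1: L1-HIT | VC [5, 7]
  [9] addr=0x5f blk=5 s=1: VC-HIT | VC [3, 7]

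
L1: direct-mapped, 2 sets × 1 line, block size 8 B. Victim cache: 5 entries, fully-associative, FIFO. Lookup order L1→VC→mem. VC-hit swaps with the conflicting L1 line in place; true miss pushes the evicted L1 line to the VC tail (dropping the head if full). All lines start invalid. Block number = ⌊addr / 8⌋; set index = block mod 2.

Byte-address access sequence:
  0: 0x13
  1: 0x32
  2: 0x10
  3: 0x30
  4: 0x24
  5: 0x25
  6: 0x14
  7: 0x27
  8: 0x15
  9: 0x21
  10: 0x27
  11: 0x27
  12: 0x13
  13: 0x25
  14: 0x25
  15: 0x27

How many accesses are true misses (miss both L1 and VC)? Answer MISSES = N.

#0 0x13→b2/s0 MISS; vc=[]
#1 0x32→b6/s0 MISS; vc=[2]
#2 0x10→b2/s0 VC-HIT; vc=[6]
#3 0x30→b6/s0 VC-HIT; vc=[2]
#4 0x24→b4/s0 MISS; vc=[2,6]
#5 0x25→b4/s0 L1-HIT; vc=[2,6]
#6 0x14→b2/s0 VC-HIT; vc=[4,6]
#7 0x27→b4/s0 VC-HIT; vc=[2,6]
#8 0x15→b2/s0 VC-HIT; vc=[4,6]
#9 0x21→b4/s0 VC-HIT; vc=[2,6]
#10 0x27→b4/s0 L1-HIT; vc=[2,6]
#11 0x27→b4/s0 L1-HIT; vc=[2,6]
#12 0x13→b2/s0 VC-HIT; vc=[4,6]
#13 0x25→b4/s0 VC-HIT; vc=[2,6]
#14 0x25→b4/s0 L1-HIT; vc=[2,6]
#15 0x27→b4/s0 L1-HIT; vc=[2,6]

MISSES = 3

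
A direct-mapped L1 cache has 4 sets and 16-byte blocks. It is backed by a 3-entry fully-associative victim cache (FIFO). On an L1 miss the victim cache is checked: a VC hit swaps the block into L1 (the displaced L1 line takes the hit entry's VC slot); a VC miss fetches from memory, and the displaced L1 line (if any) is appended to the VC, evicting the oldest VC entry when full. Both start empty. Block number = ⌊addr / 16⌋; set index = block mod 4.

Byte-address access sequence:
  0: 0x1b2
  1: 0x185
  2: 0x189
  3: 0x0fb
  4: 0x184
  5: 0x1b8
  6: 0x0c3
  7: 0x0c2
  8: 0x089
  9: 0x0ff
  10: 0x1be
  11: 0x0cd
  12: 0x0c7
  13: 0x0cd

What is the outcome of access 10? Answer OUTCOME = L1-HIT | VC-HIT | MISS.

OUTCOME = VC-HIT

#0 0x1b2→b27/s3 MISS; vc=[]
#1 0x185→b24/s0 MISS; vc=[]
#2 0x189→b24/s0 L1-HIT; vc=[]
#3 0xfb→b15/s3 MISS; vc=[27]
#4 0x184→b24/s0 L1-HIT; vc=[27]
#5 0x1b8→b27/s3 VC-HIT; vc=[15]
#6 0xc3→b12/s0 MISS; vc=[15,24]
#7 0xc2→b12/s0 L1-HIT; vc=[15,24]
#8 0x89→b8/s0 MISS; vc=[15,24,12]
#9 0xff→b15/s3 VC-HIT; vc=[27,24,12]
#10 0x1be→b27/s3 VC-HIT; vc=[15,24,12]
#11 0xcd→b12/s0 VC-HIT; vc=[15,24,8]
#12 0xc7→b12/s0 L1-HIT; vc=[15,24,8]
#13 0xcd→b12/s0 L1-HIT; vc=[15,24,8]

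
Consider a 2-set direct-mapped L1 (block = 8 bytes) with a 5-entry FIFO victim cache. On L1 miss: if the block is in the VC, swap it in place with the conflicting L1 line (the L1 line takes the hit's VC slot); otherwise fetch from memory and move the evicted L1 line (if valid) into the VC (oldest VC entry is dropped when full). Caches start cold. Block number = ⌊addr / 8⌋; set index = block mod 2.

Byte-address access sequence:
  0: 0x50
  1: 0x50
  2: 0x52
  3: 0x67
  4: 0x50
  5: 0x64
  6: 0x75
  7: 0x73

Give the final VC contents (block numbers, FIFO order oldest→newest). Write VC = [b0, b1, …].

VC = [10, 12]

#0 0x50→b10/s0 MISS; vc=[]
#1 0x50→b10/s0 L1-HIT; vc=[]
#2 0x52→b10/s0 L1-HIT; vc=[]
#3 0x67→b12/s0 MISS; vc=[10]
#4 0x50→b10/s0 VC-HIT; vc=[12]
#5 0x64→b12/s0 VC-HIT; vc=[10]
#6 0x75→b14/s0 MISS; vc=[10,12]
#7 0x73→b14/s0 L1-HIT; vc=[10,12]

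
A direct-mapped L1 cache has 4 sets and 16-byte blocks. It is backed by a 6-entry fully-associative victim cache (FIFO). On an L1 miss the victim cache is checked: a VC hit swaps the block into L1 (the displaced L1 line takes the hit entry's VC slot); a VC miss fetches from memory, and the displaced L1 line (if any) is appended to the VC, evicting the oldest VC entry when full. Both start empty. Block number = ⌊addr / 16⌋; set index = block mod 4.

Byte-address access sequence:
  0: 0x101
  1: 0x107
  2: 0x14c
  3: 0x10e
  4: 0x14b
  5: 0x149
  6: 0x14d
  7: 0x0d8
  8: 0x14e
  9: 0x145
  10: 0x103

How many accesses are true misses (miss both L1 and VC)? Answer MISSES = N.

#0 0x101→b16/s0 MISS; vc=[]
#1 0x107→b16/s0 L1-HIT; vc=[]
#2 0x14c→b20/s0 MISS; vc=[16]
#3 0x10e→b16/s0 VC-HIT; vc=[20]
#4 0x14b→b20/s0 VC-HIT; vc=[16]
#5 0x149→b20/s0 L1-HIT; vc=[16]
#6 0x14d→b20/s0 L1-HIT; vc=[16]
#7 0xd8→b13/s1 MISS; vc=[16]
#8 0x14e→b20/s0 L1-HIT; vc=[16]
#9 0x145→b20/s0 L1-HIT; vc=[16]
#10 0x103→b16/s0 VC-HIT; vc=[20]

MISSES = 3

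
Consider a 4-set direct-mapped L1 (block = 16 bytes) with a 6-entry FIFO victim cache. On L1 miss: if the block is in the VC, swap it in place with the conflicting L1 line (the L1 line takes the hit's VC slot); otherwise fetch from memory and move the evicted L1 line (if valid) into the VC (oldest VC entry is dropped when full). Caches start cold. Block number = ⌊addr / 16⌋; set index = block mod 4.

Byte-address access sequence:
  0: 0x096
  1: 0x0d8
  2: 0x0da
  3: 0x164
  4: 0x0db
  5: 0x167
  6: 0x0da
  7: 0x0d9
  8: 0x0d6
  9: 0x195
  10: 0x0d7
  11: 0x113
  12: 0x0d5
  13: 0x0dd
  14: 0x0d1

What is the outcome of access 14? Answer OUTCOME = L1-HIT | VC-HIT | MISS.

OUTCOME = L1-HIT

#0 0x96→b9/s1 MISS; vc=[]
#1 0xd8→b13/s1 MISS; vc=[9]
#2 0xda→b13/s1 L1-HIT; vc=[9]
#3 0x164→b22/s2 MISS; vc=[9]
#4 0xdb→b13/s1 L1-HIT; vc=[9]
#5 0x167→b22/s2 L1-HIT; vc=[9]
#6 0xda→b13/s1 L1-HIT; vc=[9]
#7 0xd9→b13/s1 L1-HIT; vc=[9]
#8 0xd6→b13/s1 L1-HIT; vc=[9]
#9 0x195→b25/s1 MISS; vc=[9,13]
#10 0xd7→b13/s1 VC-HIT; vc=[9,25]
#11 0x113→b17/s1 MISS; vc=[9,25,13]
#12 0xd5→b13/s1 VC-HIT; vc=[9,25,17]
#13 0xdd→b13/s1 L1-HIT; vc=[9,25,17]
#14 0xd1→b13/s1 L1-HIT; vc=[9,25,17]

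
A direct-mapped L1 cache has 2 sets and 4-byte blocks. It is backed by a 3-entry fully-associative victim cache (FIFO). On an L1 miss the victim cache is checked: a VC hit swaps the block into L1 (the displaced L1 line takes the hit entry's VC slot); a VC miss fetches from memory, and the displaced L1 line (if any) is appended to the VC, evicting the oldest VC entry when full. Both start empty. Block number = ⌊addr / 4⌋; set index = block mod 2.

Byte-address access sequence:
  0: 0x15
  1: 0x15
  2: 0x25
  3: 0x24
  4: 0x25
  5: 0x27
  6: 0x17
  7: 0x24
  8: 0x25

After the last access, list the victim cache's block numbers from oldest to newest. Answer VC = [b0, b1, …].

  [0] addr=0x15 blk=5 s=1: MISS | VC []
  [1] addr=0x15 blk=5 s=1: L1-HIT | VC []
  [2] addr=0x25 blk=9 s=1: MISS | VC [5]
  [3] addr=0x24 blk=9 s=1: L1-HIT | VC [5]
  [4] addr=0x25 blk=9 s=1: L1-HIT | VC [5]
  [5] addr=0x27 blk=9 s=1: L1-HIT | VC [5]
  [6] addr=0x17 blk=5 s=1: VC-HIT | VC [9]
  [7] addr=0x24 blk=9 s=1: VC-HIT | VC [5]
  [8] addr=0x25 blk=9 s=1: L1-HIT | VC [5]

VC = [5]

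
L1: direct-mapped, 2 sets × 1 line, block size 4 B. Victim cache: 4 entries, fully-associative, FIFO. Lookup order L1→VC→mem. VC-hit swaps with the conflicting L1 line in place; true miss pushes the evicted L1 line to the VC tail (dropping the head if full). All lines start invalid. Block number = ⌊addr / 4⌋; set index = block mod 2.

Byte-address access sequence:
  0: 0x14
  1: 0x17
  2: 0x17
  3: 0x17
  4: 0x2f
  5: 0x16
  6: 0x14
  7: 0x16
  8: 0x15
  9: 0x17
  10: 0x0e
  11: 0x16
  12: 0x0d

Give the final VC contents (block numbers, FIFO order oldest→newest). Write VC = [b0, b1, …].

VC = [11, 5]

0: 0x14 (blk 5, set 1) → MISS  vc=[]
1: 0x17 (blk 5, set 1) → L1-HIT  vc=[]
2: 0x17 (blk 5, set 1) → L1-HIT  vc=[]
3: 0x17 (blk 5, set 1) → L1-HIT  vc=[]
4: 0x2f (blk 11, set 1) → MISS  vc=[5]
5: 0x16 (blk 5, set 1) → VC-HIT  vc=[11]
6: 0x14 (blk 5, set 1) → L1-HIT  vc=[11]
7: 0x16 (blk 5, set 1) → L1-HIT  vc=[11]
8: 0x15 (blk 5, set 1) → L1-HIT  vc=[11]
9: 0x17 (blk 5, set 1) → L1-HIT  vc=[11]
10: 0xe (blk 3, set 1) → MISS  vc=[11, 5]
11: 0x16 (blk 5, set 1) → VC-HIT  vc=[11, 3]
12: 0xd (blk 3, set 1) → VC-HIT  vc=[11, 5]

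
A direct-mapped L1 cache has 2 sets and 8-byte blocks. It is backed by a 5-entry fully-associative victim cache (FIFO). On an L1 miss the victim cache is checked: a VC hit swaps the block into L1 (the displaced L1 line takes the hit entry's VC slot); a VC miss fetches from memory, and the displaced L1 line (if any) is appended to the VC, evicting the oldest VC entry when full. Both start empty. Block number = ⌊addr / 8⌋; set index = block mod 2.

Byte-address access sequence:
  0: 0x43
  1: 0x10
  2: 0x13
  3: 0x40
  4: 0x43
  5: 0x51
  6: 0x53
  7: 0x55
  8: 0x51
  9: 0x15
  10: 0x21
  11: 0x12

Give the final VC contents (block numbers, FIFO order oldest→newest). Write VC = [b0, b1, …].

#0 0x43→b8/s0 MISS; vc=[]
#1 0x10→b2/s0 MISS; vc=[8]
#2 0x13→b2/s0 L1-HIT; vc=[8]
#3 0x40→b8/s0 VC-HIT; vc=[2]
#4 0x43→b8/s0 L1-HIT; vc=[2]
#5 0x51→b10/s0 MISS; vc=[2,8]
#6 0x53→b10/s0 L1-HIT; vc=[2,8]
#7 0x55→b10/s0 L1-HIT; vc=[2,8]
#8 0x51→b10/s0 L1-HIT; vc=[2,8]
#9 0x15→b2/s0 VC-HIT; vc=[10,8]
#10 0x21→b4/s0 MISS; vc=[10,8,2]
#11 0x12→b2/s0 VC-HIT; vc=[10,8,4]

VC = [10, 8, 4]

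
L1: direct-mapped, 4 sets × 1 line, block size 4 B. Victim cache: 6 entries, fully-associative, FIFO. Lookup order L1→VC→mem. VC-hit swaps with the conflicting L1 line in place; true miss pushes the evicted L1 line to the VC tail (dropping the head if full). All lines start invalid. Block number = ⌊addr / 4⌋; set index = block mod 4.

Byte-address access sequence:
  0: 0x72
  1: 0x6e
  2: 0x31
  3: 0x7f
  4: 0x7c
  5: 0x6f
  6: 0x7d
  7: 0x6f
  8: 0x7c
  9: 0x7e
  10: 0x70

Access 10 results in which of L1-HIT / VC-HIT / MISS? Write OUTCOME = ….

OUTCOME = VC-HIT

0: 0x72 (blk 28, set 0) → MISS  vc=[]
1: 0x6e (blk 27, set 3) → MISS  vc=[]
2: 0x31 (blk 12, set 0) → MISS  vc=[28]
3: 0x7f (blk 31, set 3) → MISS  vc=[28, 27]
4: 0x7c (blk 31, set 3) → L1-HIT  vc=[28, 27]
5: 0x6f (blk 27, set 3) → VC-HIT  vc=[28, 31]
6: 0x7d (blk 31, set 3) → VC-HIT  vc=[28, 27]
7: 0x6f (blk 27, set 3) → VC-HIT  vc=[28, 31]
8: 0x7c (blk 31, set 3) → VC-HIT  vc=[28, 27]
9: 0x7e (blk 31, set 3) → L1-HIT  vc=[28, 27]
10: 0x70 (blk 28, set 0) → VC-HIT  vc=[12, 27]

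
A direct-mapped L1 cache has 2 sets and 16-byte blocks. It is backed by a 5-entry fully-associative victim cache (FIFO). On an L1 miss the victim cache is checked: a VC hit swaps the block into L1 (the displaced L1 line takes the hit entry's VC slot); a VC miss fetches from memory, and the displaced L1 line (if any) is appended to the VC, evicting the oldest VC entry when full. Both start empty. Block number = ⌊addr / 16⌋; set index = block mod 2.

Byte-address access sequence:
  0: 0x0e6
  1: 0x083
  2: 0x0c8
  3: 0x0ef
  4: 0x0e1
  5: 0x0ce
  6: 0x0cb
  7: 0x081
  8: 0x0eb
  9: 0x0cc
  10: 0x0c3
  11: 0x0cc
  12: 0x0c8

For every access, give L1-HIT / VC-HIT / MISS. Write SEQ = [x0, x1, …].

SEQ = [MISS, MISS, MISS, VC-HIT, L1-HIT, VC-HIT, L1-HIT, VC-HIT, VC-HIT, VC-HIT, L1-HIT, L1-HIT, L1-HIT]

0: 0xe6 (blk 14, set 0) → MISS  vc=[]
1: 0x83 (blk 8, set 0) → MISS  vc=[14]
2: 0xc8 (blk 12, set 0) → MISS  vc=[14, 8]
3: 0xef (blk 14, set 0) → VC-HIT  vc=[12, 8]
4: 0xe1 (blk 14, set 0) → L1-HIT  vc=[12, 8]
5: 0xce (blk 12, set 0) → VC-HIT  vc=[14, 8]
6: 0xcb (blk 12, set 0) → L1-HIT  vc=[14, 8]
7: 0x81 (blk 8, set 0) → VC-HIT  vc=[14, 12]
8: 0xeb (blk 14, set 0) → VC-HIT  vc=[8, 12]
9: 0xcc (blk 12, set 0) → VC-HIT  vc=[8, 14]
10: 0xc3 (blk 12, set 0) → L1-HIT  vc=[8, 14]
11: 0xcc (blk 12, set 0) → L1-HIT  vc=[8, 14]
12: 0xc8 (blk 12, set 0) → L1-HIT  vc=[8, 14]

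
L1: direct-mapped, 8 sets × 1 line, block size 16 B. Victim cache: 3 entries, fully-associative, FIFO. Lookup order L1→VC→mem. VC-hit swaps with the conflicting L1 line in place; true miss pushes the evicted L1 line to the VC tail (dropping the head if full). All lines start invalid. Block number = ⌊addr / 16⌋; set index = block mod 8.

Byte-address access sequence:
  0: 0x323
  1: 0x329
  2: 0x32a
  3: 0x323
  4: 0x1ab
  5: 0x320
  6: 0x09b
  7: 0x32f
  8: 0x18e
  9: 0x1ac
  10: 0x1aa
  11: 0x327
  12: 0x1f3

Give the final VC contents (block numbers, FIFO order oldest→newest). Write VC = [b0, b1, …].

VC = [26]

0: 0x323 (blk 50, set 2) → MISS  vc=[]
1: 0x329 (blk 50, set 2) → L1-HIT  vc=[]
2: 0x32a (blk 50, set 2) → L1-HIT  vc=[]
3: 0x323 (blk 50, set 2) → L1-HIT  vc=[]
4: 0x1ab (blk 26, set 2) → MISS  vc=[50]
5: 0x320 (blk 50, set 2) → VC-HIT  vc=[26]
6: 0x9b (blk 9, set 1) → MISS  vc=[26]
7: 0x32f (blk 50, set 2) → L1-HIT  vc=[26]
8: 0x18e (blk 24, set 0) → MISS  vc=[26]
9: 0x1ac (blk 26, set 2) → VC-HIT  vc=[50]
10: 0x1aa (blk 26, set 2) → L1-HIT  vc=[50]
11: 0x327 (blk 50, set 2) → VC-HIT  vc=[26]
12: 0x1f3 (blk 31, set 7) → MISS  vc=[26]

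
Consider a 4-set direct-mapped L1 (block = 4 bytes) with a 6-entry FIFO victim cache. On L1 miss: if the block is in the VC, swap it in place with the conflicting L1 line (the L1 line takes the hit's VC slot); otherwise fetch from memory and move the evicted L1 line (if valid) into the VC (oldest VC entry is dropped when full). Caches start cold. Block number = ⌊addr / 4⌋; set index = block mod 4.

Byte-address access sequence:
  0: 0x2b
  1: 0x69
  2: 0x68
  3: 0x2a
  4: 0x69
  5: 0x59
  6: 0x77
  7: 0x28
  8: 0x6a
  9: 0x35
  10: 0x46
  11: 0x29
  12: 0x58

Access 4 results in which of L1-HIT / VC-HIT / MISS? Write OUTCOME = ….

OUTCOME = VC-HIT

#0 0x2b→b10/s2 MISS; vc=[]
#1 0x69→b26/s2 MISS; vc=[10]
#2 0x68→b26/s2 L1-HIT; vc=[10]
#3 0x2a→b10/s2 VC-HIT; vc=[26]
#4 0x69→b26/s2 VC-HIT; vc=[10]
#5 0x59→b22/s2 MISS; vc=[10,26]
#6 0x77→b29/s1 MISS; vc=[10,26]
#7 0x28→b10/s2 VC-HIT; vc=[22,26]
#8 0x6a→b26/s2 VC-HIT; vc=[22,10]
#9 0x35→b13/s1 MISS; vc=[22,10,29]
#10 0x46→b17/s1 MISS; vc=[22,10,29,13]
#11 0x29→b10/s2 VC-HIT; vc=[22,26,29,13]
#12 0x58→b22/s2 VC-HIT; vc=[10,26,29,13]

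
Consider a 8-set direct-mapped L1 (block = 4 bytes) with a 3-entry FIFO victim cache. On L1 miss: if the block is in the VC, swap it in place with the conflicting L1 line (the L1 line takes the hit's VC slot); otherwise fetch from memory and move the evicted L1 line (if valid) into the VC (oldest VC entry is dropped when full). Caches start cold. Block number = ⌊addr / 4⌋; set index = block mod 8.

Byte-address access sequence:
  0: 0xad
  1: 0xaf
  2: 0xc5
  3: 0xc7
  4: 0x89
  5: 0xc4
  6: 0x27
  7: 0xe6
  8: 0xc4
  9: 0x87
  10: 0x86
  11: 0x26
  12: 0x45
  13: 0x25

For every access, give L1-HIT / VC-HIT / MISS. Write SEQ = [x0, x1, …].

#0 0xad→b43/s3 MISS; vc=[]
#1 0xaf→b43/s3 L1-HIT; vc=[]
#2 0xc5→b49/s1 MISS; vc=[]
#3 0xc7→b49/s1 L1-HIT; vc=[]
#4 0x89→b34/s2 MISS; vc=[]
#5 0xc4→b49/s1 L1-HIT; vc=[]
#6 0x27→b9/s1 MISS; vc=[49]
#7 0xe6→b57/s1 MISS; vc=[49,9]
#8 0xc4→b49/s1 VC-HIT; vc=[57,9]
#9 0x87→b33/s1 MISS; vc=[57,9,49]
#10 0x86→b33/s1 L1-HIT; vc=[57,9,49]
#11 0x26→b9/s1 VC-HIT; vc=[57,33,49]
#12 0x45→b17/s1 MISS; vc=[33,49,9]
#13 0x25→b9/s1 VC-HIT; vc=[33,49,17]

SEQ = [MISS, L1-HIT, MISS, L1-HIT, MISS, L1-HIT, MISS, MISS, VC-HIT, MISS, L1-HIT, VC-HIT, MISS, VC-HIT]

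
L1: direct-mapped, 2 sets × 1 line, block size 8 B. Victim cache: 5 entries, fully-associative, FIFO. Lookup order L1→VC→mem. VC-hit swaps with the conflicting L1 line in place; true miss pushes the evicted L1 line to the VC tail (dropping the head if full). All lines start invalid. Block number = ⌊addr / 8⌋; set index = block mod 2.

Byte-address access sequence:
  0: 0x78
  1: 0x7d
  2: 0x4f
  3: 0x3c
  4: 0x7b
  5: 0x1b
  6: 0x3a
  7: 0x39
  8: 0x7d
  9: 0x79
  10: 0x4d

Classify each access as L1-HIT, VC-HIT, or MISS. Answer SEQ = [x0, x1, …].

#0 0x78→b15/s1 MISS; vc=[]
#1 0x7d→b15/s1 L1-HIT; vc=[]
#2 0x4f→b9/s1 MISS; vc=[15]
#3 0x3c→b7/s1 MISS; vc=[15,9]
#4 0x7b→b15/s1 VC-HIT; vc=[7,9]
#5 0x1b→b3/s1 MISS; vc=[7,9,15]
#6 0x3a→b7/s1 VC-HIT; vc=[3,9,15]
#7 0x39→b7/s1 L1-HIT; vc=[3,9,15]
#8 0x7d→b15/s1 VC-HIT; vc=[3,9,7]
#9 0x79→b15/s1 L1-HIT; vc=[3,9,7]
#10 0x4d→b9/s1 VC-HIT; vc=[3,15,7]

SEQ = [MISS, L1-HIT, MISS, MISS, VC-HIT, MISS, VC-HIT, L1-HIT, VC-HIT, L1-HIT, VC-HIT]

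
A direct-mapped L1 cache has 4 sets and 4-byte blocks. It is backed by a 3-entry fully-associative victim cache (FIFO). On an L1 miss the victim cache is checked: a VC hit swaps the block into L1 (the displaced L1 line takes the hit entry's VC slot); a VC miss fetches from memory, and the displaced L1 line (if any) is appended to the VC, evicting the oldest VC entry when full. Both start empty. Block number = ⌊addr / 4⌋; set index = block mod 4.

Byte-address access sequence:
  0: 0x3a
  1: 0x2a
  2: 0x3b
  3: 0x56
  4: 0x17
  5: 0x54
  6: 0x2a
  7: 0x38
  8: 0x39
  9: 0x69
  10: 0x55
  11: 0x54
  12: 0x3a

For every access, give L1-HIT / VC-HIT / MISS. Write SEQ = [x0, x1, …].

SEQ = [MISS, MISS, VC-HIT, MISS, MISS, VC-HIT, VC-HIT, VC-HIT, L1-HIT, MISS, L1-HIT, L1-HIT, VC-HIT]

0: 0x3a (blk 14, set 2) → MISS  vc=[]
1: 0x2a (blk 10, set 2) → MISS  vc=[14]
2: 0x3b (blk 14, set 2) → VC-HIT  vc=[10]
3: 0x56 (blk 21, set 1) → MISS  vc=[10]
4: 0x17 (blk 5, set 1) → MISS  vc=[10, 21]
5: 0x54 (blk 21, set 1) → VC-HIT  vc=[10, 5]
6: 0x2a (blk 10, set 2) → VC-HIT  vc=[14, 5]
7: 0x38 (blk 14, set 2) → VC-HIT  vc=[10, 5]
8: 0x39 (blk 14, set 2) → L1-HIT  vc=[10, 5]
9: 0x69 (blk 26, set 2) → MISS  vc=[10, 5, 14]
10: 0x55 (blk 21, set 1) → L1-HIT  vc=[10, 5, 14]
11: 0x54 (blk 21, set 1) → L1-HIT  vc=[10, 5, 14]
12: 0x3a (blk 14, set 2) → VC-HIT  vc=[10, 5, 26]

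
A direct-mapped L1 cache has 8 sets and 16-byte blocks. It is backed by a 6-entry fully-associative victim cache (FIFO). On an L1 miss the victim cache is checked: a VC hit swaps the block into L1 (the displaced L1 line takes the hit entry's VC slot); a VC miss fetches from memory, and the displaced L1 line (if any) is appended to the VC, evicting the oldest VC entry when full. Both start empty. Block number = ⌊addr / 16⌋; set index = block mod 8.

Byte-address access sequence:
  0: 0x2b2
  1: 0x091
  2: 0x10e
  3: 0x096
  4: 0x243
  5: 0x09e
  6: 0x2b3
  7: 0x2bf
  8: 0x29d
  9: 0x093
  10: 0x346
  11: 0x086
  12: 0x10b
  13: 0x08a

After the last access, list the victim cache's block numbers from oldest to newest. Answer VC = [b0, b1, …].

0: 0x2b2 (blk 43, set 3) → MISS  vc=[]
1: 0x91 (blk 9, set 1) → MISS  vc=[]
2: 0x10e (blk 16, set 0) → MISS  vc=[]
3: 0x96 (blk 9, set 1) → L1-HIT  vc=[]
4: 0x243 (blk 36, set 4) → MISS  vc=[]
5: 0x9e (blk 9, set 1) → L1-HIT  vc=[]
6: 0x2b3 (blk 43, set 3) → L1-HIT  vc=[]
7: 0x2bf (blk 43, set 3) → L1-HIT  vc=[]
8: 0x29d (blk 41, set 1) → MISS  vc=[9]
9: 0x93 (blk 9, set 1) → VC-HIT  vc=[41]
10: 0x346 (blk 52, set 4) → MISS  vc=[41, 36]
11: 0x86 (blk 8, set 0) → MISS  vc=[41, 36, 16]
12: 0x10b (blk 16, set 0) → VC-HIT  vc=[41, 36, 8]
13: 0x8a (blk 8, set 0) → VC-HIT  vc=[41, 36, 16]

VC = [41, 36, 16]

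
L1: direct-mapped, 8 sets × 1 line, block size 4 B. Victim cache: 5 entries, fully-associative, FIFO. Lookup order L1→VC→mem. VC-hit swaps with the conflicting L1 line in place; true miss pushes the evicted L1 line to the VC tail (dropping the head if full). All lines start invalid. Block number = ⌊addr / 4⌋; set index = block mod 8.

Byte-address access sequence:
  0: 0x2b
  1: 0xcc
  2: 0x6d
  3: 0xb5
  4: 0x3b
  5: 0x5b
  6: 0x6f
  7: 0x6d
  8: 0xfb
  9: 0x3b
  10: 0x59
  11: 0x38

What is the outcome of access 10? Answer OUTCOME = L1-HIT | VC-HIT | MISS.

0: 0x2b (blk 10, set 2) → MISS  vc=[]
1: 0xcc (blk 51, set 3) → MISS  vc=[]
2: 0x6d (blk 27, set 3) → MISS  vc=[51]
3: 0xb5 (blk 45, set 5) → MISS  vc=[51]
4: 0x3b (blk 14, set 6) → MISS  vc=[51]
5: 0x5b (blk 22, set 6) → MISS  vc=[51, 14]
6: 0x6f (blk 27, set 3) → L1-HIT  vc=[51, 14]
7: 0x6d (blk 27, set 3) → L1-HIT  vc=[51, 14]
8: 0xfb (blk 62, set 6) → MISS  vc=[51, 14, 22]
9: 0x3b (blk 14, set 6) → VC-HIT  vc=[51, 62, 22]
10: 0x59 (blk 22, set 6) → VC-HIT  vc=[51, 62, 14]
11: 0x38 (blk 14, set 6) → VC-HIT  vc=[51, 62, 22]

OUTCOME = VC-HIT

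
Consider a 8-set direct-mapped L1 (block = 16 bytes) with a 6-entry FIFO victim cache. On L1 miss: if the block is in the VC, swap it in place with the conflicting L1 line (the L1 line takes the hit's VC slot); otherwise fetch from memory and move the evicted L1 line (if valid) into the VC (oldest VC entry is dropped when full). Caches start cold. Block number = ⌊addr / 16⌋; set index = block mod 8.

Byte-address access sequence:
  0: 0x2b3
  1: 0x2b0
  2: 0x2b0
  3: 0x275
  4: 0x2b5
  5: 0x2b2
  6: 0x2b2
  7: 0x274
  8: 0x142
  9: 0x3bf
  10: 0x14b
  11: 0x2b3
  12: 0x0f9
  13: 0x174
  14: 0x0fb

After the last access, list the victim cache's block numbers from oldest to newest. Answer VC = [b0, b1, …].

VC = [59, 39, 23]

#0 0x2b3→b43/s3 MISS; vc=[]
#1 0x2b0→b43/s3 L1-HIT; vc=[]
#2 0x2b0→b43/s3 L1-HIT; vc=[]
#3 0x275→b39/s7 MISS; vc=[]
#4 0x2b5→b43/s3 L1-HIT; vc=[]
#5 0x2b2→b43/s3 L1-HIT; vc=[]
#6 0x2b2→b43/s3 L1-HIT; vc=[]
#7 0x274→b39/s7 L1-HIT; vc=[]
#8 0x142→b20/s4 MISS; vc=[]
#9 0x3bf→b59/s3 MISS; vc=[43]
#10 0x14b→b20/s4 L1-HIT; vc=[43]
#11 0x2b3→b43/s3 VC-HIT; vc=[59]
#12 0xf9→b15/s7 MISS; vc=[59,39]
#13 0x174→b23/s7 MISS; vc=[59,39,15]
#14 0xfb→b15/s7 VC-HIT; vc=[59,39,23]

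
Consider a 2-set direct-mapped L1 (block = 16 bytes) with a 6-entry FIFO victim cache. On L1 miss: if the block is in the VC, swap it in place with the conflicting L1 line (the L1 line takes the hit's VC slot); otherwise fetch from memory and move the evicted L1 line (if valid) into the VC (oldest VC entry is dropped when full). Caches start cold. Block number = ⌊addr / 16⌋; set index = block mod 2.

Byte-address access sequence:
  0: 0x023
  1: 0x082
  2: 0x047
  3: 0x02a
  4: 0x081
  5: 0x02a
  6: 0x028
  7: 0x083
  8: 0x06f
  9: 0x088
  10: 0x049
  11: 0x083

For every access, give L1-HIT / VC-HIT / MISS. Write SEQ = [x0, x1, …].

SEQ = [MISS, MISS, MISS, VC-HIT, VC-HIT, VC-HIT, L1-HIT, VC-HIT, MISS, VC-HIT, VC-HIT, VC-HIT]

  [0] addr=0x23 blk=2 s=0: MISS | VC []
  [1] addr=0x82 blk=8 s=0: MISS | VC [2]
  [2] addr=0x47 blk=4 s=0: MISS | VC [2, 8]
  [3] addr=0x2a blk=2 s=0: VC-HIT | VC [4, 8]
  [4] addr=0x81 blk=8 s=0: VC-HIT | VC [4, 2]
  [5] addr=0x2a blk=2 s=0: VC-HIT | VC [4, 8]
  [6] addr=0x28 blk=2 s=0: L1-HIT | VC [4, 8]
  [7] addr=0x83 blk=8 s=0: VC-HIT | VC [4, 2]
  [8] addr=0x6f blk=6 s=0: MISS | VC [4, 2, 8]
  [9] addr=0x88 blk=8 s=0: VC-HIT | VC [4, 2, 6]
  [10] addr=0x49 blk=4 s=0: VC-HIT | VC [8, 2, 6]
  [11] addr=0x83 blk=8 s=0: VC-HIT | VC [4, 2, 6]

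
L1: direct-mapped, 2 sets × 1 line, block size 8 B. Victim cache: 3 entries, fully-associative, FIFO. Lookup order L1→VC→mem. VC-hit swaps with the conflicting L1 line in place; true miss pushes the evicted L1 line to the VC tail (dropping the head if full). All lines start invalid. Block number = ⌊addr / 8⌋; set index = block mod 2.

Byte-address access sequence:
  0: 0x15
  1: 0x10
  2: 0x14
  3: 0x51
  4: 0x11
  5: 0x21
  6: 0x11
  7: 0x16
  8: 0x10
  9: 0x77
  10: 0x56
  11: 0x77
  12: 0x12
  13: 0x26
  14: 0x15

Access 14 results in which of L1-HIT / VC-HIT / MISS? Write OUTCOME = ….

OUTCOME = VC-HIT

0: 0x15 (blk 2, set 0) → MISS  vc=[]
1: 0x10 (blk 2, set 0) → L1-HIT  vc=[]
2: 0x14 (blk 2, set 0) → L1-HIT  vc=[]
3: 0x51 (blk 10, set 0) → MISS  vc=[2]
4: 0x11 (blk 2, set 0) → VC-HIT  vc=[10]
5: 0x21 (blk 4, set 0) → MISS  vc=[10, 2]
6: 0x11 (blk 2, set 0) → VC-HIT  vc=[10, 4]
7: 0x16 (blk 2, set 0) → L1-HIT  vc=[10, 4]
8: 0x10 (blk 2, set 0) → L1-HIT  vc=[10, 4]
9: 0x77 (blk 14, set 0) → MISS  vc=[10, 4, 2]
10: 0x56 (blk 10, set 0) → VC-HIT  vc=[14, 4, 2]
11: 0x77 (blk 14, set 0) → VC-HIT  vc=[10, 4, 2]
12: 0x12 (blk 2, set 0) → VC-HIT  vc=[10, 4, 14]
13: 0x26 (blk 4, set 0) → VC-HIT  vc=[10, 2, 14]
14: 0x15 (blk 2, set 0) → VC-HIT  vc=[10, 4, 14]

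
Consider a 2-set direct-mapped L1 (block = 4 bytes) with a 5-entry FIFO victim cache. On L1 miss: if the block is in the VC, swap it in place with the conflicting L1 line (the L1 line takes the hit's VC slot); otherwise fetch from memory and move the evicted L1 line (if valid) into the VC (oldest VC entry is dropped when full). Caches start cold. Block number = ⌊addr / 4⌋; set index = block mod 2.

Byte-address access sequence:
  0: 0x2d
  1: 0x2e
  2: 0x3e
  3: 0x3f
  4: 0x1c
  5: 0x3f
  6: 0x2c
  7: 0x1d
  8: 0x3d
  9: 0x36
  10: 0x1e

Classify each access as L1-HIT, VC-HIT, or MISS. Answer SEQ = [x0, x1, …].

#0 0x2d→b11/s1 MISS; vc=[]
#1 0x2e→b11/s1 L1-HIT; vc=[]
#2 0x3e→b15/s1 MISS; vc=[11]
#3 0x3f→b15/s1 L1-HIT; vc=[11]
#4 0x1c→b7/s1 MISS; vc=[11,15]
#5 0x3f→b15/s1 VC-HIT; vc=[11,7]
#6 0x2c→b11/s1 VC-HIT; vc=[15,7]
#7 0x1d→b7/s1 VC-HIT; vc=[15,11]
#8 0x3d→b15/s1 VC-HIT; vc=[7,11]
#9 0x36→b13/s1 MISS; vc=[7,11,15]
#10 0x1e→b7/s1 VC-HIT; vc=[13,11,15]

SEQ = [MISS, L1-HIT, MISS, L1-HIT, MISS, VC-HIT, VC-HIT, VC-HIT, VC-HIT, MISS, VC-HIT]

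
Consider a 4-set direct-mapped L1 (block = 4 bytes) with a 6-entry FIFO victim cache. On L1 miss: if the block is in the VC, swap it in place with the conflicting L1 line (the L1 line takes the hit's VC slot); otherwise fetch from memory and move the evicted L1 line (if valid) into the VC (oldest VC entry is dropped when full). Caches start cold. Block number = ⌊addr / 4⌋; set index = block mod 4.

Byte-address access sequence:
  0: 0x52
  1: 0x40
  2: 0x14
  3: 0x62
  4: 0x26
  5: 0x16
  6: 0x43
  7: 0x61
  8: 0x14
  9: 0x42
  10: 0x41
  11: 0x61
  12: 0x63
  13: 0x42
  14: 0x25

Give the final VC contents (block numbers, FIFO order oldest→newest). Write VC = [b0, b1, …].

  [0] addr=0x52 blk=20 s=0: MISS | VC []
  [1] addr=0x40 blk=16 s=0: MISS | VC [20]
  [2] addr=0x14 blk=5 s=1: MISS | VC [20]
  [3] addr=0x62 blk=24 s=0: MISS | VC [20, 16]
  [4] addr=0x26 blk=9 s=1: MISS | VC [20, 16, 5]
  [5] addr=0x16 blk=5 s=1: VC-HIT | VC [20, 16, 9]
  [6] addr=0x43 blk=16 s=0: VC-HIT | VC [20, 24, 9]
  [7] addr=0x61 blk=24 s=0: VC-HIT | VC [20, 16, 9]
  [8] addr=0x14 blk=5 s=1: L1-HIT | VC [20, 16, 9]
  [9] addr=0x42 blk=16 s=0: VC-HIT | VC [20, 24, 9]
  [10] addr=0x41 blk=16 s=0: L1-HIT | VC [20, 24, 9]
  [11] addr=0x61 blk=24 s=0: VC-HIT | VC [20, 16, 9]
  [12] addr=0x63 blk=24 s=0: L1-HIT | VC [20, 16, 9]
  [13] addr=0x42 blk=16 s=0: VC-HIT | VC [20, 24, 9]
  [14] addr=0x25 blk=9 s=1: VC-HIT | VC [20, 24, 5]

VC = [20, 24, 5]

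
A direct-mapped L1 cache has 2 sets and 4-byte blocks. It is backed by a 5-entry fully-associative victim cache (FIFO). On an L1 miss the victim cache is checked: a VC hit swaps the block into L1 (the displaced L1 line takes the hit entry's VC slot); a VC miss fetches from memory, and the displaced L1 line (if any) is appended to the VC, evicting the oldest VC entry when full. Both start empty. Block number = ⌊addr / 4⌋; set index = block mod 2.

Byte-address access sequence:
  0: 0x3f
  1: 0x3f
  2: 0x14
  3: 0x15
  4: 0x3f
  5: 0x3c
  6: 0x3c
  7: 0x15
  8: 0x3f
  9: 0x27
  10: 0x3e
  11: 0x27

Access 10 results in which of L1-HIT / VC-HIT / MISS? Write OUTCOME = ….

OUTCOME = VC-HIT

#0 0x3f→b15/s1 MISS; vc=[]
#1 0x3f→b15/s1 L1-HIT; vc=[]
#2 0x14→b5/s1 MISS; vc=[15]
#3 0x15→b5/s1 L1-HIT; vc=[15]
#4 0x3f→b15/s1 VC-HIT; vc=[5]
#5 0x3c→b15/s1 L1-HIT; vc=[5]
#6 0x3c→b15/s1 L1-HIT; vc=[5]
#7 0x15→b5/s1 VC-HIT; vc=[15]
#8 0x3f→b15/s1 VC-HIT; vc=[5]
#9 0x27→b9/s1 MISS; vc=[5,15]
#10 0x3e→b15/s1 VC-HIT; vc=[5,9]
#11 0x27→b9/s1 VC-HIT; vc=[5,15]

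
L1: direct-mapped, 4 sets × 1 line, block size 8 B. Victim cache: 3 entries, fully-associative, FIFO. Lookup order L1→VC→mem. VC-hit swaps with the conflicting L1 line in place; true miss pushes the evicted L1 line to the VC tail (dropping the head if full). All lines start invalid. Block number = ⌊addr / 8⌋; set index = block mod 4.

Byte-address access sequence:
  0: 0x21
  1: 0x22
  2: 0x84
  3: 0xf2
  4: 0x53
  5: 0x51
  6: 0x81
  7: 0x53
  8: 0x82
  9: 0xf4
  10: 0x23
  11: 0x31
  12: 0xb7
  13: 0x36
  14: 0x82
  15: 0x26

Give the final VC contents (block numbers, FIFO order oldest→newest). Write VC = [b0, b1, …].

0: 0x21 (blk 4, set 0) → MISS  vc=[]
1: 0x22 (blk 4, set 0) → L1-HIT  vc=[]
2: 0x84 (blk 16, set 0) → MISS  vc=[4]
3: 0xf2 (blk 30, set 2) → MISS  vc=[4]
4: 0x53 (blk 10, set 2) → MISS  vc=[4, 30]
5: 0x51 (blk 10, set 2) → L1-HIT  vc=[4, 30]
6: 0x81 (blk 16, set 0) → L1-HIT  vc=[4, 30]
7: 0x53 (blk 10, set 2) → L1-HIT  vc=[4, 30]
8: 0x82 (blk 16, set 0) → L1-HIT  vc=[4, 30]
9: 0xf4 (blk 30, set 2) → VC-HIT  vc=[4, 10]
10: 0x23 (blk 4, set 0) → VC-HIT  vc=[16, 10]
11: 0x31 (blk 6, set 2) → MISS  vc=[16, 10, 30]
12: 0xb7 (blk 22, set 2) → MISS  vc=[10, 30, 6]
13: 0x36 (blk 6, set 2) → VC-HIT  vc=[10, 30, 22]
14: 0x82 (blk 16, set 0) → MISS  vc=[30, 22, 4]
15: 0x26 (blk 4, set 0) → VC-HIT  vc=[30, 22, 16]

VC = [30, 22, 16]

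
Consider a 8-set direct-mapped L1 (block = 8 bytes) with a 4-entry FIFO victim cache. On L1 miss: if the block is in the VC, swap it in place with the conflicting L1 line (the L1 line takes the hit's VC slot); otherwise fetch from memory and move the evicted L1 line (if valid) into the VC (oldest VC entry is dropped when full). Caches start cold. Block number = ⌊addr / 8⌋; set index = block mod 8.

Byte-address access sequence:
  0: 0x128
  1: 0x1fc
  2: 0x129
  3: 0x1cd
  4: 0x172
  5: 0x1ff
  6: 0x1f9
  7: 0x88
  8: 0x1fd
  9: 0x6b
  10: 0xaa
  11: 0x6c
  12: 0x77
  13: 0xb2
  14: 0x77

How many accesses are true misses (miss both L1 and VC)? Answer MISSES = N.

MISSES = 9

0: 0x128 (blk 37, set 5) → MISS  vc=[]
1: 0x1fc (blk 63, set 7) → MISS  vc=[]
2: 0x129 (blk 37, set 5) → L1-HIT  vc=[]
3: 0x1cd (blk 57, set 1) → MISS  vc=[]
4: 0x172 (blk 46, set 6) → MISS  vc=[]
5: 0x1ff (blk 63, set 7) → L1-HIT  vc=[]
6: 0x1f9 (blk 63, set 7) → L1-HIT  vc=[]
7: 0x88 (blk 17, set 1) → MISS  vc=[57]
8: 0x1fd (blk 63, set 7) → L1-HIT  vc=[57]
9: 0x6b (blk 13, set 5) → MISS  vc=[57, 37]
10: 0xaa (blk 21, set 5) → MISS  vc=[57, 37, 13]
11: 0x6c (blk 13, set 5) → VC-HIT  vc=[57, 37, 21]
12: 0x77 (blk 14, set 6) → MISS  vc=[57, 37, 21, 46]
13: 0xb2 (blk 22, set 6) → MISS  vc=[37, 21, 46, 14]
14: 0x77 (blk 14, set 6) → VC-HIT  vc=[37, 21, 46, 22]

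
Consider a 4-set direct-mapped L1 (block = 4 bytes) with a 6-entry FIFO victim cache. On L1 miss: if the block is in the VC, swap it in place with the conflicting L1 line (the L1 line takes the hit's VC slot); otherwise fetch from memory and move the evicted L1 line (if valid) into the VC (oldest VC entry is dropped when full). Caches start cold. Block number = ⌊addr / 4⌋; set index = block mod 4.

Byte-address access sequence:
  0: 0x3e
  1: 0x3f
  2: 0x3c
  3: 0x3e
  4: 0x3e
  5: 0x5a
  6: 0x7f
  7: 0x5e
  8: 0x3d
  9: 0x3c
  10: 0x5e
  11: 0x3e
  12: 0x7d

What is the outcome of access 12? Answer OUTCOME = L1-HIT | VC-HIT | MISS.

OUTCOME = VC-HIT

  [0] addr=0x3e blk=15 s=3: MISS | VC []
  [1] addr=0x3f blk=15 s=3: L1-HIT | VC []
  [2] addr=0x3c blk=15 s=3: L1-HIT | VC []
  [3] addr=0x3e blk=15 s=3: L1-HIT | VC []
  [4] addr=0x3e blk=15 s=3: L1-HIT | VC []
  [5] addr=0x5a blk=22 s=2: MISS | VC []
  [6] addr=0x7f blk=31 s=3: MISS | VC [15]
  [7] addr=0x5e blk=23 s=3: MISS | VC [15, 31]
  [8] addr=0x3d blk=15 s=3: VC-HIT | VC [23, 31]
  [9] addr=0x3c blk=15 s=3: L1-HIT | VC [23, 31]
  [10] addr=0x5e blk=23 s=3: VC-HIT | VC [15, 31]
  [11] addr=0x3e blk=15 s=3: VC-HIT | VC [23, 31]
  [12] addr=0x7d blk=31 s=3: VC-HIT | VC [23, 15]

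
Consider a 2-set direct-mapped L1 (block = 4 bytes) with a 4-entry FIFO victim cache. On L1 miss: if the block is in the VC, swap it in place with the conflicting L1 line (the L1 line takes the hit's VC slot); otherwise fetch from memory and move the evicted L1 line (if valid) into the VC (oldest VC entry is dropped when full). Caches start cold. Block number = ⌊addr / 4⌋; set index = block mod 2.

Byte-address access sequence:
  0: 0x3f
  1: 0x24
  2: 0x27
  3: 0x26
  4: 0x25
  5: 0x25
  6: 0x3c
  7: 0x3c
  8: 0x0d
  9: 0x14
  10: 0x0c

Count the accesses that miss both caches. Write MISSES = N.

MISSES = 4

0: 0x3f (blk 15, set 1) → MISS  vc=[]
1: 0x24 (blk 9, set 1) → MISS  vc=[15]
2: 0x27 (blk 9, set 1) → L1-HIT  vc=[15]
3: 0x26 (blk 9, set 1) → L1-HIT  vc=[15]
4: 0x25 (blk 9, set 1) → L1-HIT  vc=[15]
5: 0x25 (blk 9, set 1) → L1-HIT  vc=[15]
6: 0x3c (blk 15, set 1) → VC-HIT  vc=[9]
7: 0x3c (blk 15, set 1) → L1-HIT  vc=[9]
8: 0xd (blk 3, set 1) → MISS  vc=[9, 15]
9: 0x14 (blk 5, set 1) → MISS  vc=[9, 15, 3]
10: 0xc (blk 3, set 1) → VC-HIT  vc=[9, 15, 5]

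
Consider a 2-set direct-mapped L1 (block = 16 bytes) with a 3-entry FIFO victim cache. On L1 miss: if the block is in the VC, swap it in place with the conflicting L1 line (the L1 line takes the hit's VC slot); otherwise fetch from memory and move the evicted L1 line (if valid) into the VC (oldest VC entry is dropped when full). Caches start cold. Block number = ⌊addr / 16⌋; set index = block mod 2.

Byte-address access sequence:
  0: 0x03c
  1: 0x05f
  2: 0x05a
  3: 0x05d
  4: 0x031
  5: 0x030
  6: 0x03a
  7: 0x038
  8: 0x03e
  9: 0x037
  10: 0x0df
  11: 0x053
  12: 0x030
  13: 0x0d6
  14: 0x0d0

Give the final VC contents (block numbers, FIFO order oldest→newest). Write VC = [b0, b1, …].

VC = [3, 5]

0: 0x3c (blk 3, set 1) → MISS  vc=[]
1: 0x5f (blk 5, set 1) → MISS  vc=[3]
2: 0x5a (blk 5, set 1) → L1-HIT  vc=[3]
3: 0x5d (blk 5, set 1) → L1-HIT  vc=[3]
4: 0x31 (blk 3, set 1) → VC-HIT  vc=[5]
5: 0x30 (blk 3, set 1) → L1-HIT  vc=[5]
6: 0x3a (blk 3, set 1) → L1-HIT  vc=[5]
7: 0x38 (blk 3, set 1) → L1-HIT  vc=[5]
8: 0x3e (blk 3, set 1) → L1-HIT  vc=[5]
9: 0x37 (blk 3, set 1) → L1-HIT  vc=[5]
10: 0xdf (blk 13, set 1) → MISS  vc=[5, 3]
11: 0x53 (blk 5, set 1) → VC-HIT  vc=[13, 3]
12: 0x30 (blk 3, set 1) → VC-HIT  vc=[13, 5]
13: 0xd6 (blk 13, set 1) → VC-HIT  vc=[3, 5]
14: 0xd0 (blk 13, set 1) → L1-HIT  vc=[3, 5]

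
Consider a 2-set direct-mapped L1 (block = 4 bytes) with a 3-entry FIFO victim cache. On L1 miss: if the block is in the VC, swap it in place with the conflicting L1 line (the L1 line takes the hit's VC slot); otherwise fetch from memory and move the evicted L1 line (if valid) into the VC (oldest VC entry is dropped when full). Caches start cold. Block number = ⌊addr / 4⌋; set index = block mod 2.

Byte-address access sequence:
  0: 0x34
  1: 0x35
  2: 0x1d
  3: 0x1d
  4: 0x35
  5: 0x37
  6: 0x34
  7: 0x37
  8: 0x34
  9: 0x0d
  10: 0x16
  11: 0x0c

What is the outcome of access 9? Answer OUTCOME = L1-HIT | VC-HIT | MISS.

0: 0x34 (blk 13, set 1) → MISS  vc=[]
1: 0x35 (blk 13, set 1) → L1-HIT  vc=[]
2: 0x1d (blk 7, set 1) → MISS  vc=[13]
3: 0x1d (blk 7, set 1) → L1-HIT  vc=[13]
4: 0x35 (blk 13, set 1) → VC-HIT  vc=[7]
5: 0x37 (blk 13, set 1) → L1-HIT  vc=[7]
6: 0x34 (blk 13, set 1) → L1-HIT  vc=[7]
7: 0x37 (blk 13, set 1) → L1-HIT  vc=[7]
8: 0x34 (blk 13, set 1) → L1-HIT  vc=[7]
9: 0xd (blk 3, set 1) → MISS  vc=[7, 13]
10: 0x16 (blk 5, set 1) → MISS  vc=[7, 13, 3]
11: 0xc (blk 3, set 1) → VC-HIT  vc=[7, 13, 5]

OUTCOME = MISS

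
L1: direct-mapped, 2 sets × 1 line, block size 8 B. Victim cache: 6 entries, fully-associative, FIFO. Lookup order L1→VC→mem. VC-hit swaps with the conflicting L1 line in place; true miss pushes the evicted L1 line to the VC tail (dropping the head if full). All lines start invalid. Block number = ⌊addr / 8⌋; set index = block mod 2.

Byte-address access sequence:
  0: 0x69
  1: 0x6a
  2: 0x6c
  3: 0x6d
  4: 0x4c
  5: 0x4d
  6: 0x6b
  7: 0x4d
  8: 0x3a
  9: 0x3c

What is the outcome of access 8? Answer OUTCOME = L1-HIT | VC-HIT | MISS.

  [0] addr=0x69 blk=13 s=1: MISS | VC []
  [1] addr=0x6a blk=13 s=1: L1-HIT | VC []
  [2] addr=0x6c blk=13 s=1: L1-HIT | VC []
  [3] addr=0x6d blk=13 s=1: L1-HIT | VC []
  [4] addr=0x4c blk=9 s=1: MISS | VC [13]
  [5] addr=0x4d blk=9 s=1: L1-HIT | VC [13]
  [6] addr=0x6b blk=13 s=1: VC-HIT | VC [9]
  [7] addr=0x4d blk=9 s=1: VC-HIT | VC [13]
  [8] addr=0x3a blk=7 s=1: MISS | VC [13, 9]
  [9] addr=0x3c blk=7 s=1: L1-HIT | VC [13, 9]

OUTCOME = MISS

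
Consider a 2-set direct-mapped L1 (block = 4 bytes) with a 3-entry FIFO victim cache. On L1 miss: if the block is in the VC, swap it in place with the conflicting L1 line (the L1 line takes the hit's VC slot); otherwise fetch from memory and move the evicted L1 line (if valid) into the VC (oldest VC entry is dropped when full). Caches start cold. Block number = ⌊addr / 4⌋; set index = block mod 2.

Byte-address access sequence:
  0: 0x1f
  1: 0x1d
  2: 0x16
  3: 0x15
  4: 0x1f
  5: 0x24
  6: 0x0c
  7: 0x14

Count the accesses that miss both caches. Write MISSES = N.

0: 0x1f (blk 7, set 1) → MISS  vc=[]
1: 0x1d (blk 7, set 1) → L1-HIT  vc=[]
2: 0x16 (blk 5, set 1) → MISS  vc=[7]
3: 0x15 (blk 5, set 1) → L1-HIT  vc=[7]
4: 0x1f (blk 7, set 1) → VC-HIT  vc=[5]
5: 0x24 (blk 9, set 1) → MISS  vc=[5, 7]
6: 0xc (blk 3, set 1) → MISS  vc=[5, 7, 9]
7: 0x14 (blk 5, set 1) → VC-HIT  vc=[3, 7, 9]

MISSES = 4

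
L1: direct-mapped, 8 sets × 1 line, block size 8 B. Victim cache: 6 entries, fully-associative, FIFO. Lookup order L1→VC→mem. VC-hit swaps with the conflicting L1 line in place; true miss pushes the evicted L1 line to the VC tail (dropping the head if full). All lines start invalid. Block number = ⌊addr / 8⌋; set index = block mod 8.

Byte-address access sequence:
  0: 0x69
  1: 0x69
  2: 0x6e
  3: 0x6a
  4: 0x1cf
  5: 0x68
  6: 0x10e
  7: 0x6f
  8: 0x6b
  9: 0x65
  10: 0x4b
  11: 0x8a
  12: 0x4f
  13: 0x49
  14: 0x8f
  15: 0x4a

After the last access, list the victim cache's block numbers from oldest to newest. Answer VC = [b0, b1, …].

VC = [57, 33, 17]

0: 0x69 (blk 13, set 5) → MISS  vc=[]
1: 0x69 (blk 13, set 5) → L1-HIT  vc=[]
2: 0x6e (blk 13, set 5) → L1-HIT  vc=[]
3: 0x6a (blk 13, set 5) → L1-HIT  vc=[]
4: 0x1cf (blk 57, set 1) → MISS  vc=[]
5: 0x68 (blk 13, set 5) → L1-HIT  vc=[]
6: 0x10e (blk 33, set 1) → MISS  vc=[57]
7: 0x6f (blk 13, set 5) → L1-HIT  vc=[57]
8: 0x6b (blk 13, set 5) → L1-HIT  vc=[57]
9: 0x65 (blk 12, set 4) → MISS  vc=[57]
10: 0x4b (blk 9, set 1) → MISS  vc=[57, 33]
11: 0x8a (blk 17, set 1) → MISS  vc=[57, 33, 9]
12: 0x4f (blk 9, set 1) → VC-HIT  vc=[57, 33, 17]
13: 0x49 (blk 9, set 1) → L1-HIT  vc=[57, 33, 17]
14: 0x8f (blk 17, set 1) → VC-HIT  vc=[57, 33, 9]
15: 0x4a (blk 9, set 1) → VC-HIT  vc=[57, 33, 17]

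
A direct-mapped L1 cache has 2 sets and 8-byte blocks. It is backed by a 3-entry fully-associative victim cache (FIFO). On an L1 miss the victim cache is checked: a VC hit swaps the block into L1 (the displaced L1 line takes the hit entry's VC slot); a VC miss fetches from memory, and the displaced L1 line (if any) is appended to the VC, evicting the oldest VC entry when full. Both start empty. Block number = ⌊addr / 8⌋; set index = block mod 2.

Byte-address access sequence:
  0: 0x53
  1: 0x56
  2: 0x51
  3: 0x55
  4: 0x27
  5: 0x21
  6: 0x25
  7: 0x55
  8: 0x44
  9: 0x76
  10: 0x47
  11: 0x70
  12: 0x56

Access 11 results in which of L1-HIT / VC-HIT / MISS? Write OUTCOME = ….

#0 0x53→b10/s0 MISS; vc=[]
#1 0x56→b10/s0 L1-HIT; vc=[]
#2 0x51→b10/s0 L1-HIT; vc=[]
#3 0x55→b10/s0 L1-HIT; vc=[]
#4 0x27→b4/s0 MISS; vc=[10]
#5 0x21→b4/s0 L1-HIT; vc=[10]
#6 0x25→b4/s0 L1-HIT; vc=[10]
#7 0x55→b10/s0 VC-HIT; vc=[4]
#8 0x44→b8/s0 MISS; vc=[4,10]
#9 0x76→b14/s0 MISS; vc=[4,10,8]
#10 0x47→b8/s0 VC-HIT; vc=[4,10,14]
#11 0x70→b14/s0 VC-HIT; vc=[4,10,8]
#12 0x56→b10/s0 VC-HIT; vc=[4,14,8]

OUTCOME = VC-HIT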